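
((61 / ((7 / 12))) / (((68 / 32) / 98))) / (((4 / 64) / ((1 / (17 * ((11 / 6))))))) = 7870464 / 3179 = 2475.77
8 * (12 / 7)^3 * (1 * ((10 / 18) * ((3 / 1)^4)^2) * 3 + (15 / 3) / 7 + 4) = 1058614272 / 2401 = 440905.57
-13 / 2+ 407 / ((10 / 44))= 17843 / 10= 1784.30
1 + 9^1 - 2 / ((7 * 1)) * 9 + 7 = 101 / 7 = 14.43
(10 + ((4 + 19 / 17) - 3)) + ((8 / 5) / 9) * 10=2126 / 153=13.90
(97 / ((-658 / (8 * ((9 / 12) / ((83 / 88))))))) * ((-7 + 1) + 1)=128040 / 27307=4.69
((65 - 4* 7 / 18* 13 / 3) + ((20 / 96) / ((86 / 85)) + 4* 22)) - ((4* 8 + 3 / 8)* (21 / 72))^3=-695.49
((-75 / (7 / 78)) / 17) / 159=-1950 / 6307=-0.31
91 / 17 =5.35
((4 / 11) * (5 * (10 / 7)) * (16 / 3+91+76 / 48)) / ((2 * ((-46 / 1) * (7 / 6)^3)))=-1057500 / 607453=-1.74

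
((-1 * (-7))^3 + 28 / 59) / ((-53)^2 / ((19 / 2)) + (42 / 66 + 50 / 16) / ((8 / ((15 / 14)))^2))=425029355520 / 365975107339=1.16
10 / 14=5 / 7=0.71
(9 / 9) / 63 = 0.02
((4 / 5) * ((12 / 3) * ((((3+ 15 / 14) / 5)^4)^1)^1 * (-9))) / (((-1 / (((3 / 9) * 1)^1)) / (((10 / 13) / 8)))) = 0.41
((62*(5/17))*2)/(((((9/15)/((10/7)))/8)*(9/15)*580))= 62000/31059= 2.00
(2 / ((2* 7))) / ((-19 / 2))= -2 / 133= -0.02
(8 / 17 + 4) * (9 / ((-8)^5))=-171 / 139264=-0.00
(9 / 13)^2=81 / 169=0.48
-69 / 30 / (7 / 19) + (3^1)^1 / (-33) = -4877 / 770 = -6.33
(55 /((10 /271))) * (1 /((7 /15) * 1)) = 44715 /14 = 3193.93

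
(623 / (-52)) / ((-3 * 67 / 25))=15575 / 10452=1.49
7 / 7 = 1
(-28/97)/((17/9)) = -252/1649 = -0.15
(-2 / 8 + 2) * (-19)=-133 / 4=-33.25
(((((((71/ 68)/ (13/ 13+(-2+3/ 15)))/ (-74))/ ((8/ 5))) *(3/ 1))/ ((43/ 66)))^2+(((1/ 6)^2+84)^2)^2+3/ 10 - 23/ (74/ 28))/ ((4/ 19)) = 372428771189947813915980311/ 1572744498790072320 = 236801827.30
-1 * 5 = -5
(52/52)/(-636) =-1/636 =-0.00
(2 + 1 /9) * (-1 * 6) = -38 /3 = -12.67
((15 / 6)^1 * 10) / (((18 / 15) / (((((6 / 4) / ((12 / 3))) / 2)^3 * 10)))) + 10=46585 / 4096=11.37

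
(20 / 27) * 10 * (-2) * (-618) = 82400 / 9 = 9155.56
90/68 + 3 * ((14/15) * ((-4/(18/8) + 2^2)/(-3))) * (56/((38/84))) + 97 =-921083/5814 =-158.43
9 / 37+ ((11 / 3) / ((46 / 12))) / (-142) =14290 / 60421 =0.24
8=8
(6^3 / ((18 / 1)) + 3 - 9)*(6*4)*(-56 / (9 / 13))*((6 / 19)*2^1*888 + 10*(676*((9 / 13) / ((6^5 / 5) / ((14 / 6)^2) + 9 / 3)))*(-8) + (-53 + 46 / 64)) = -1976472194060 / 447887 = -4412881.36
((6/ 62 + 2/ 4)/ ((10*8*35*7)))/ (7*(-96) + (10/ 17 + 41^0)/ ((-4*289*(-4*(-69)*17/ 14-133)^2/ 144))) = -14558658509/ 321319196453802624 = -0.00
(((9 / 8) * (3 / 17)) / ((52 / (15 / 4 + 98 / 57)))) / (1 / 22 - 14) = -123453 / 82501952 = -0.00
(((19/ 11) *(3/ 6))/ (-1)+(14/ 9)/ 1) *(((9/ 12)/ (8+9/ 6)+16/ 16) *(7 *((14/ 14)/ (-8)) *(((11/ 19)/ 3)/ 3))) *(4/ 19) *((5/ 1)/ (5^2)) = -39319/ 22223160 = -0.00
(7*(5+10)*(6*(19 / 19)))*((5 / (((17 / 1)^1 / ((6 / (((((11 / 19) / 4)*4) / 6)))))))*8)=17236800 / 187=92175.40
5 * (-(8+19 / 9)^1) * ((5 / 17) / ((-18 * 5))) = 455 / 2754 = 0.17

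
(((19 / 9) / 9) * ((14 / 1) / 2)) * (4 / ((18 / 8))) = 2128 / 729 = 2.92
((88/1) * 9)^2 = 627264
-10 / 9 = -1.11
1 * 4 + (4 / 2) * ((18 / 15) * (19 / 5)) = 328 / 25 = 13.12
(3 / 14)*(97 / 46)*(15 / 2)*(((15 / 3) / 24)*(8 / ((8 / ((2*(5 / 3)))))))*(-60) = -181875 / 1288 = -141.21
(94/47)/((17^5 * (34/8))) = 8/24137569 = 0.00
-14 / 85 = -0.16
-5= -5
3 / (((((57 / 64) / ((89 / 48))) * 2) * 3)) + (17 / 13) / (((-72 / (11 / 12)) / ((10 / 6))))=648667 / 640224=1.01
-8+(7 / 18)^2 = -2543 / 324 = -7.85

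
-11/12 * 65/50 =-143/120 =-1.19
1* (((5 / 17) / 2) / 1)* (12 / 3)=0.59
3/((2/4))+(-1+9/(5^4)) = 3134/625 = 5.01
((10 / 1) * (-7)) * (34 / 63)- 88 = -1132 / 9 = -125.78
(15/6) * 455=2275/2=1137.50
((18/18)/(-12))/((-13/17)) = 17/156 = 0.11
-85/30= -17/6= -2.83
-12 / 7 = -1.71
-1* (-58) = 58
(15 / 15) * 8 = 8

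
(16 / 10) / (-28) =-2 / 35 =-0.06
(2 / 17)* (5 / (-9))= -10 / 153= -0.07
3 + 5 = 8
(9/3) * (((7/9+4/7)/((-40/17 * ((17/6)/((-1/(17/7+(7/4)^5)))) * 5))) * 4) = 17408/675285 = 0.03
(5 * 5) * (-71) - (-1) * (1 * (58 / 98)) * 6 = -86801 / 49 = -1771.45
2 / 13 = 0.15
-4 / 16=-0.25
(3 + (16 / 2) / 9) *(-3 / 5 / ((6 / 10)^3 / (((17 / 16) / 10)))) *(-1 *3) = 2975 / 864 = 3.44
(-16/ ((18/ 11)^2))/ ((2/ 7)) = -1694/ 81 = -20.91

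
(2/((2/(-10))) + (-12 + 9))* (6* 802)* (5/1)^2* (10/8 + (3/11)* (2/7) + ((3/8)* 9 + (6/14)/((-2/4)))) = -926219775/154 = -6014414.12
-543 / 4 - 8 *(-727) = 5680.25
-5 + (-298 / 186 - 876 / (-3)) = 26542 / 93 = 285.40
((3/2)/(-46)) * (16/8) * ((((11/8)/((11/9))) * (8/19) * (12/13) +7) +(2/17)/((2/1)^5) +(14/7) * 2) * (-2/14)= 2305941/21633248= 0.11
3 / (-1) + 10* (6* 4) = 237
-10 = -10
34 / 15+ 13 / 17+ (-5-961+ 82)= -224647 / 255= -880.97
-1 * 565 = -565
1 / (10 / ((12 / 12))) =1 / 10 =0.10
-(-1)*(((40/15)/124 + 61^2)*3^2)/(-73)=-1038165/2263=-458.76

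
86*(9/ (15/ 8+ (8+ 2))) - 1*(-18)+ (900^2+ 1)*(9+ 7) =1231209422/ 95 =12960099.18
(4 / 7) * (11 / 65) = 44 / 455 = 0.10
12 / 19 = 0.63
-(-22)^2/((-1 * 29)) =484/29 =16.69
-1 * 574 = -574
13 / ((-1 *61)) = -13 / 61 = -0.21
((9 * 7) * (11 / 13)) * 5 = 3465 / 13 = 266.54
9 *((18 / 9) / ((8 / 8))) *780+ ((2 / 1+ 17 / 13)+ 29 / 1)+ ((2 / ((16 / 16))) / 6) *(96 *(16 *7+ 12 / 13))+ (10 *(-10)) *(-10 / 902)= 103698616 / 5863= 17686.95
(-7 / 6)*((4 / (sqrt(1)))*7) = -98 / 3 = -32.67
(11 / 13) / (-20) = -11 / 260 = -0.04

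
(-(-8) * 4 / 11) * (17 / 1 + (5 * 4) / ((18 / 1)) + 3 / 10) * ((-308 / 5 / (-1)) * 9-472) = 10922944 / 2475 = 4413.31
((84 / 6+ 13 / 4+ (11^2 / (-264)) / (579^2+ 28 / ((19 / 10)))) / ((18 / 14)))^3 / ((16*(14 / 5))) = 4493207362299924226341233584685 / 83349056708610038345417637888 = 53.91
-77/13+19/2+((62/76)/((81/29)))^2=451051519/123163092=3.66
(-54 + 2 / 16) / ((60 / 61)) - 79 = -64211 / 480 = -133.77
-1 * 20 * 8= -160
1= 1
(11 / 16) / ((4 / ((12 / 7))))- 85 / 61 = -7507 / 6832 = -1.10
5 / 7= 0.71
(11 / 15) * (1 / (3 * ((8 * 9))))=11 / 3240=0.00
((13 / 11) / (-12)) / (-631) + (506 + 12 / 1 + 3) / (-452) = -5423657 / 4705998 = -1.15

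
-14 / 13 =-1.08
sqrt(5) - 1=1.24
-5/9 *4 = -2.22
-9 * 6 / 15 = -18 / 5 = -3.60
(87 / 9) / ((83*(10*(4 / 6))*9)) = 29 / 14940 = 0.00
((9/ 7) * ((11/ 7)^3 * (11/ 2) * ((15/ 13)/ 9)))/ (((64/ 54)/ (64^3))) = 24287662080/ 31213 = 778126.49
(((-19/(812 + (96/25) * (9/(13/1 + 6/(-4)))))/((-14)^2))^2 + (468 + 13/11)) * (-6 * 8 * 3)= -391872672326554331931/5800177877163824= -67562.18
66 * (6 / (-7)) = -396 / 7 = -56.57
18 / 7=2.57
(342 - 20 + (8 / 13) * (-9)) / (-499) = -4114 / 6487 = -0.63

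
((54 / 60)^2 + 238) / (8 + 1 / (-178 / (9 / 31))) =5068283 / 169750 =29.86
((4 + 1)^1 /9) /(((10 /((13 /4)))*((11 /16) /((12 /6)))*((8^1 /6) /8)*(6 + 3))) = 104 /297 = 0.35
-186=-186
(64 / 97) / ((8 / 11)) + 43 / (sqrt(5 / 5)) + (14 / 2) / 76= 324363 / 7372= 44.00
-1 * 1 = -1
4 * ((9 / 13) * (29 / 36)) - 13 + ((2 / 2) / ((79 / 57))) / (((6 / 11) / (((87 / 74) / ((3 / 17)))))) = -297399 / 151996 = -1.96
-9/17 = -0.53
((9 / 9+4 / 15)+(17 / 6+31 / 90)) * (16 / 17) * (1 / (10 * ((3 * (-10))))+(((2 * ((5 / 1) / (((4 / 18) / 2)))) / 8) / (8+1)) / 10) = 1168 / 2295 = 0.51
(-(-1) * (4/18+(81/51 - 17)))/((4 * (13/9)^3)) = -47061/37349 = -1.26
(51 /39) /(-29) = -17 /377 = -0.05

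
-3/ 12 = -1/ 4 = -0.25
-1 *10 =-10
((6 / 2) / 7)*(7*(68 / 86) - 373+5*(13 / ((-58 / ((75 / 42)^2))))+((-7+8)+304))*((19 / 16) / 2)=-1840035411 / 109496576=-16.80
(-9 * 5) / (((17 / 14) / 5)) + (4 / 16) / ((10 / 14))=-62881 / 340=-184.94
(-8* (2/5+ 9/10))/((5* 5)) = -52/125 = -0.42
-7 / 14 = -1 / 2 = -0.50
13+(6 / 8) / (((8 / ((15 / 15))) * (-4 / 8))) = 205 / 16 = 12.81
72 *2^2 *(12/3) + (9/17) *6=19638/17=1155.18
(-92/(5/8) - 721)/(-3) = 1447/5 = 289.40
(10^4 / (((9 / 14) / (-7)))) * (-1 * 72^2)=564480000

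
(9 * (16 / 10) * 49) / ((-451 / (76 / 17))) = -268128 / 38335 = -6.99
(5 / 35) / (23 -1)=1 / 154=0.01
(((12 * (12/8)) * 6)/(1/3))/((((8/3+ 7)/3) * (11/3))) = 8748/319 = 27.42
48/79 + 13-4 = 759/79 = 9.61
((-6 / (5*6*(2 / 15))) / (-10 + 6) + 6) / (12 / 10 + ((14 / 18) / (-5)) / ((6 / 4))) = 6885 / 1184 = 5.82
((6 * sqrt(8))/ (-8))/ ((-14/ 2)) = 3 * sqrt(2)/ 14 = 0.30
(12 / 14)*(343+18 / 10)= 10344 / 35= 295.54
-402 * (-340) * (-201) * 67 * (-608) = 1119127092480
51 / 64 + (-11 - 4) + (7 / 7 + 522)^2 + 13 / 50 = 437624091 / 1600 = 273515.06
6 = 6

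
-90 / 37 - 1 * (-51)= 1797 / 37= 48.57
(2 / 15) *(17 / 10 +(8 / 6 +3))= 181 / 225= 0.80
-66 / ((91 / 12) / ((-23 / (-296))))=-2277 / 3367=-0.68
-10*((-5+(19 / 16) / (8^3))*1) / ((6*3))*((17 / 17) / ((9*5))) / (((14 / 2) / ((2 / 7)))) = 4549 / 1806336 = 0.00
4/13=0.31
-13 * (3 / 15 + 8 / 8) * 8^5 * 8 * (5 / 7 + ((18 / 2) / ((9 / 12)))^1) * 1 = -1819803648 / 35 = -51994389.94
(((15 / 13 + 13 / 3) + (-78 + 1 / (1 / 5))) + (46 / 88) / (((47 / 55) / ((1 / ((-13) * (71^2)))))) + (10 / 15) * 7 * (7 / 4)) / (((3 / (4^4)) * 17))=-46794037568 / 157082601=-297.89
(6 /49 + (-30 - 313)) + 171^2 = 1416008 /49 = 28898.12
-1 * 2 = -2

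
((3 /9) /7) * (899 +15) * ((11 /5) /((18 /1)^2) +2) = 1485707 /17010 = 87.34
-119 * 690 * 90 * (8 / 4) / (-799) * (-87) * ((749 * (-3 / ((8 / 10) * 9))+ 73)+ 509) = -20415902850 / 47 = -434380911.70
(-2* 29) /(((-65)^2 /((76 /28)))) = -1102 /29575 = -0.04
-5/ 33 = -0.15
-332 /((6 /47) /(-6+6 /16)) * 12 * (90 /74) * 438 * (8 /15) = 1845329040 /37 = 49873757.84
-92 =-92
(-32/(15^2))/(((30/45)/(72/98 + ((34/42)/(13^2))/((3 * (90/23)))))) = -0.16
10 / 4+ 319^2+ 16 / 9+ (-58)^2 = 1892327 / 18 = 105129.28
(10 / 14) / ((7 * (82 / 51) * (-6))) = -85 / 8036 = -0.01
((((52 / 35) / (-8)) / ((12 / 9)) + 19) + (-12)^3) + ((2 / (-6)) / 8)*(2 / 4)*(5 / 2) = -1709.19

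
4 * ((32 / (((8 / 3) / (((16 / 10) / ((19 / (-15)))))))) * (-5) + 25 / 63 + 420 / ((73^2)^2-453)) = 2589736779400 / 8498038059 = 304.75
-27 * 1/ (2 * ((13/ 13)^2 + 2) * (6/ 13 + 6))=-39/ 56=-0.70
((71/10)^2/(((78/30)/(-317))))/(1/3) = -4793991/260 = -18438.43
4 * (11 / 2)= 22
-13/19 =-0.68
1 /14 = 0.07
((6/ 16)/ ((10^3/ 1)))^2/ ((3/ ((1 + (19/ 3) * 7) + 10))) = 83/ 32000000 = 0.00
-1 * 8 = -8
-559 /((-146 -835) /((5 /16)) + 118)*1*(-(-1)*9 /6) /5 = 129 /2324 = 0.06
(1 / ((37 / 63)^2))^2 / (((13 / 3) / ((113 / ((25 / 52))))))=21361015116 / 46854025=455.91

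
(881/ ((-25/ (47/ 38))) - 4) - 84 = -125007/ 950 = -131.59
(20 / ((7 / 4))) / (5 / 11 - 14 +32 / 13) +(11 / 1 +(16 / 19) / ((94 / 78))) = 21138709 / 1981567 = 10.67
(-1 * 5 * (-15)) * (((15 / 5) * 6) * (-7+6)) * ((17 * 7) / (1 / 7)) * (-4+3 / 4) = 7309575 / 2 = 3654787.50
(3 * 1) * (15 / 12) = 15 / 4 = 3.75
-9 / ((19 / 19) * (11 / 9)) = -81 / 11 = -7.36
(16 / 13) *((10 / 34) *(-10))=-3.62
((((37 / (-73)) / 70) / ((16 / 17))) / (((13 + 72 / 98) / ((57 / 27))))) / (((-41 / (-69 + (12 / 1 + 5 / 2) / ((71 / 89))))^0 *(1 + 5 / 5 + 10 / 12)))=-4921 / 11790960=-0.00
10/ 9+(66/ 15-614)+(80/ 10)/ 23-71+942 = 272059/ 1035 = 262.86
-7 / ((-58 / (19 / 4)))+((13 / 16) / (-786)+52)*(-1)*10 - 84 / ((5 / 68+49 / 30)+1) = -550.45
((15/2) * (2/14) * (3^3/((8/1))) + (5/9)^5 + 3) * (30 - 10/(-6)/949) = 3767254968235/18828600336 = 200.08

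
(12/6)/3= 2/3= 0.67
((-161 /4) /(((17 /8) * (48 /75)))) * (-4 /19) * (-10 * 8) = -161000 /323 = -498.45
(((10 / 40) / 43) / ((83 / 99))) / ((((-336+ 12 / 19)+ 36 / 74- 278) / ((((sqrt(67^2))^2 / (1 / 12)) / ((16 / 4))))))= -0.15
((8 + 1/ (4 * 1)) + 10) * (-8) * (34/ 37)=-134.16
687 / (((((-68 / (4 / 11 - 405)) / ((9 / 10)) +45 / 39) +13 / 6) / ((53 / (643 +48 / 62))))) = 1175622128694 / 72901064999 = 16.13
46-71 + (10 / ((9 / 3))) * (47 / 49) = -3205 / 147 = -21.80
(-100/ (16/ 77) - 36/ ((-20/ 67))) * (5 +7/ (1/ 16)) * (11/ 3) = -3094377/ 20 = -154718.85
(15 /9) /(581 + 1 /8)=40 /13947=0.00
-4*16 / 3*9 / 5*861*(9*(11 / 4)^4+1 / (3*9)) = -1021151453 / 60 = -17019190.88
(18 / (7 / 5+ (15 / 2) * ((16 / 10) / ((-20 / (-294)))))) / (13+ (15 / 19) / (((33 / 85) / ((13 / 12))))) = 225720 / 33896681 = 0.01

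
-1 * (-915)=915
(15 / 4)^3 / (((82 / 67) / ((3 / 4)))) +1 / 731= 495913117 / 15345152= 32.32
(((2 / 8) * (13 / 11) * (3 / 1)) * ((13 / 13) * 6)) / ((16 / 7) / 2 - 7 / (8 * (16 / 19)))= 17472 / 341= 51.24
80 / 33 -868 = -28564 / 33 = -865.58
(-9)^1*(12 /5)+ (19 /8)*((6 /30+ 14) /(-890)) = -770309 /35600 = -21.64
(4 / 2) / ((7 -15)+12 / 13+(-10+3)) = -26 / 183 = -0.14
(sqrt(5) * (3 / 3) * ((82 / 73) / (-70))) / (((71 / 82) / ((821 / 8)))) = -1380101 * sqrt(5) / 725620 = -4.25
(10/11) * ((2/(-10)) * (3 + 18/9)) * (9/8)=-45/44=-1.02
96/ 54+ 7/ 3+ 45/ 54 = 89/ 18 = 4.94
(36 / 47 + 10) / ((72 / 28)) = 1771 / 423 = 4.19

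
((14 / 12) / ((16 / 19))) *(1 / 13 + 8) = 11.19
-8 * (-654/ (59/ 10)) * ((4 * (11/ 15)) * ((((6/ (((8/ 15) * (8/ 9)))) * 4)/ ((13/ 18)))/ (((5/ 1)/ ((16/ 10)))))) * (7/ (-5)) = -1566335232/ 19175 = -81686.32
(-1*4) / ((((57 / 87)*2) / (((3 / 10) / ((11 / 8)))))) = -696 / 1045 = -0.67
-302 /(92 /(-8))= 604 /23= 26.26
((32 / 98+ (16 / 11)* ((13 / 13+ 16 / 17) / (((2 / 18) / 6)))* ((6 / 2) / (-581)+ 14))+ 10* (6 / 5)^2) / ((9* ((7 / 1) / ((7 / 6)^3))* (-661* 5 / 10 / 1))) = -185683802 / 1133195265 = -0.16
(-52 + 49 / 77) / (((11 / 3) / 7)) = -11865 / 121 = -98.06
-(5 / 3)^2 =-25 / 9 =-2.78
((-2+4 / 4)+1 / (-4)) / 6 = -5 / 24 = -0.21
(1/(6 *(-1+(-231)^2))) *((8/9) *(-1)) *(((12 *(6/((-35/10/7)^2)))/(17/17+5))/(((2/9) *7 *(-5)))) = 2/116725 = 0.00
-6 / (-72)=1 / 12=0.08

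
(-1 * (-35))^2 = 1225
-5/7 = -0.71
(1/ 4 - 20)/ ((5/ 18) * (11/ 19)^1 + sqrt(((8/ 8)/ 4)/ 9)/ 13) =-175617/ 1544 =-113.74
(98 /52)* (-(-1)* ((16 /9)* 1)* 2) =784 /117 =6.70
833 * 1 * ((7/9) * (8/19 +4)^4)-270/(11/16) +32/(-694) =122927804170672/497435257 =247123.22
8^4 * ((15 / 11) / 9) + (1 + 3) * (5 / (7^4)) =49173140 / 79233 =620.61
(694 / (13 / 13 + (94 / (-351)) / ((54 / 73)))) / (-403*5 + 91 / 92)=-7757532 / 14362273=-0.54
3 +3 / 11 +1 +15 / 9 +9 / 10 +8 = 4897 / 330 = 14.84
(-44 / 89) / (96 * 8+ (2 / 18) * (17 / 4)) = -144 / 223835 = -0.00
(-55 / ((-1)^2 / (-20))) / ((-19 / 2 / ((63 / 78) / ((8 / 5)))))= -28875 / 494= -58.45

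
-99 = -99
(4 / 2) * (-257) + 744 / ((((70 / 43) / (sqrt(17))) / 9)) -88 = -602 + 143964 * sqrt(17) / 35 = 16357.39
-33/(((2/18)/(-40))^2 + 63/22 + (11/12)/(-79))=-3716539200/321203669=-11.57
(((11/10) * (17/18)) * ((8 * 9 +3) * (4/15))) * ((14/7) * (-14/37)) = -5236/333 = -15.72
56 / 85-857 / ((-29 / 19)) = 1385679 / 2465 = 562.14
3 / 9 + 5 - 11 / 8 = 95 / 24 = 3.96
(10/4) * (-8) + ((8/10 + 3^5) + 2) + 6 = 1159/5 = 231.80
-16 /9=-1.78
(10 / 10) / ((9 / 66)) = 22 / 3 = 7.33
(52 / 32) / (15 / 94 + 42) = 611 / 15852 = 0.04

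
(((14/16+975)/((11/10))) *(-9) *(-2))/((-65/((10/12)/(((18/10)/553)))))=-107931775/1716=-62897.30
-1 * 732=-732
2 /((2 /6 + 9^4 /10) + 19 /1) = 60 /20263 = 0.00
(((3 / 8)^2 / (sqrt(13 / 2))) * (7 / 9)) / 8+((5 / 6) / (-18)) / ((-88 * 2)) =5 / 19008+7 * sqrt(26) / 6656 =0.01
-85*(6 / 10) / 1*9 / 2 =-459 / 2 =-229.50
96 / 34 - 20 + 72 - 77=-377 / 17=-22.18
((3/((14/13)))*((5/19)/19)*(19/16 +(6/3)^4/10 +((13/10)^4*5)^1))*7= 4.61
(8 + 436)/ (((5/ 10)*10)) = 444/ 5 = 88.80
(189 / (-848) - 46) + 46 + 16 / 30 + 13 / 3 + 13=224429 / 12720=17.64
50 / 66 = 25 / 33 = 0.76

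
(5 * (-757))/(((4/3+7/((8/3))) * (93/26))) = -157456/589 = -267.33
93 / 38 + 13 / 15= 1889 / 570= 3.31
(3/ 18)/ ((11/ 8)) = 4/ 33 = 0.12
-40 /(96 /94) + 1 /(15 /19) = -379 /10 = -37.90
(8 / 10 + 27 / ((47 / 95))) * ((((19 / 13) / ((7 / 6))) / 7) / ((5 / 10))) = 32604 / 1645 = 19.82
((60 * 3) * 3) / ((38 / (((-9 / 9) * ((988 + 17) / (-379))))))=271350 / 7201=37.68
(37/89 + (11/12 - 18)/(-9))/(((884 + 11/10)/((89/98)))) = 111205/46839492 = 0.00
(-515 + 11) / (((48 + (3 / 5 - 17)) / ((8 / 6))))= -1680 / 79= -21.27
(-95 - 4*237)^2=1087849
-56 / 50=-28 / 25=-1.12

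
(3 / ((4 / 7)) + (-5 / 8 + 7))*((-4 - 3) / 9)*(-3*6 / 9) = 217 / 12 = 18.08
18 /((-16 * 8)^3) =-9 /1048576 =-0.00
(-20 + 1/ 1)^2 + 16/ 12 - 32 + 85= 1246/ 3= 415.33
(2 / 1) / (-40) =-1 / 20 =-0.05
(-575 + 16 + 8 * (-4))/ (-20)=591/ 20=29.55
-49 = -49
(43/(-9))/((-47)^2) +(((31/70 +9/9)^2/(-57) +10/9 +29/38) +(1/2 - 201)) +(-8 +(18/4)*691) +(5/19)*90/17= 30461157103997/10488552900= 2904.23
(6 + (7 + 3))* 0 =0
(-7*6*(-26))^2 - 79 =1192385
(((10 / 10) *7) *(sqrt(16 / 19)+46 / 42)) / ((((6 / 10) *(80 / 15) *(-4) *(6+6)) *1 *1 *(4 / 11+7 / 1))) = -1265 / 186624 -385 *sqrt(19) / 295488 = -0.01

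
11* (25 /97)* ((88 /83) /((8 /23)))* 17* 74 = 87525350 /8051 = 10871.36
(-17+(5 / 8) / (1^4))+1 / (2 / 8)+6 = -51 / 8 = -6.38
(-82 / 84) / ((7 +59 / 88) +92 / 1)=-0.01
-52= -52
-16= -16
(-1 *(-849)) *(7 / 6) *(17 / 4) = 33677 / 8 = 4209.62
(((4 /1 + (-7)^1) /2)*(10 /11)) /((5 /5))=-15 /11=-1.36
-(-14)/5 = 14/5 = 2.80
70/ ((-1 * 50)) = -7/ 5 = -1.40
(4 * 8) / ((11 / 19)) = 608 / 11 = 55.27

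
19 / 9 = 2.11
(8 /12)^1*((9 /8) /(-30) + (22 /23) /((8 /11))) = 2351 /2760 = 0.85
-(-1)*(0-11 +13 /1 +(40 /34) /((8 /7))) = 103 /34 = 3.03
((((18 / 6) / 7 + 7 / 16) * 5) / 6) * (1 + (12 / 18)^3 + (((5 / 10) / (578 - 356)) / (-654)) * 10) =273833425 / 292699008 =0.94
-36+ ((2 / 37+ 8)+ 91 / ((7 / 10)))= 3776 / 37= 102.05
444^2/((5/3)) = 591408/5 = 118281.60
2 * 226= 452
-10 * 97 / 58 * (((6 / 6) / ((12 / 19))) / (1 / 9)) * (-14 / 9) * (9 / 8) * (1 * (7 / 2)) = 1459.70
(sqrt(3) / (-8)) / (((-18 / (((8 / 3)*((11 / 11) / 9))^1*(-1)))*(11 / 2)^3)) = -4*sqrt(3) / 323433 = -0.00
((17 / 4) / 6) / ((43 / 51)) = 289 / 344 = 0.84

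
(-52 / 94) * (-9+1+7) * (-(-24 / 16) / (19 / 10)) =390 / 893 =0.44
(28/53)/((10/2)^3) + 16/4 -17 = -86097/6625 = -13.00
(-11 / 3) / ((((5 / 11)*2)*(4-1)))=-121 / 90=-1.34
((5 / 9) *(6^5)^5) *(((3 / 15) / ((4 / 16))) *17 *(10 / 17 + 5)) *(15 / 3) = 6001949695207381401600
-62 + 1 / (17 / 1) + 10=-883 / 17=-51.94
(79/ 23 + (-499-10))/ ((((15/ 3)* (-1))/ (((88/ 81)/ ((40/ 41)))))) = 582692/ 5175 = 112.60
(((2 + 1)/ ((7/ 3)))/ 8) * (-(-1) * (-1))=-9/ 56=-0.16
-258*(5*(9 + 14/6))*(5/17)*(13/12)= -4658.33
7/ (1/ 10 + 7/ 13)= 910/ 83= 10.96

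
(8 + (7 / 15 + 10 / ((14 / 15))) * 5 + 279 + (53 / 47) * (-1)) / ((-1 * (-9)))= 37.98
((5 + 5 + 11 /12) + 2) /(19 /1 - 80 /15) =155 /164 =0.95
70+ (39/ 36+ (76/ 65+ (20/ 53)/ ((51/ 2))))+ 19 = 91.27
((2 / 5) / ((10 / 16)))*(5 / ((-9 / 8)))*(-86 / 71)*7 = 77056 / 3195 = 24.12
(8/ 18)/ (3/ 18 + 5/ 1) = 8/ 93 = 0.09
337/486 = 0.69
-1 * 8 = -8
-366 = -366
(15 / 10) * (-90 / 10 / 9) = -1.50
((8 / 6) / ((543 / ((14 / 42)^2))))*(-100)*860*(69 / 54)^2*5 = -227470000 / 1187541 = -191.55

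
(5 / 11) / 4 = 0.11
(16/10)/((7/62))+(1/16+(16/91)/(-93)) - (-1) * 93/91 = 10327579/677040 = 15.25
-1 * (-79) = 79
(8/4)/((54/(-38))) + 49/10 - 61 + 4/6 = -15347/270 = -56.84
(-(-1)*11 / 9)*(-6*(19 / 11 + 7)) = -64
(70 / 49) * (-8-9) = -170 / 7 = -24.29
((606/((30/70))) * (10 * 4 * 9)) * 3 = 1527120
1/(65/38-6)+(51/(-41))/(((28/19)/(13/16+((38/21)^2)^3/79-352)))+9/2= 2030751136171663405/6761936375756352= 300.32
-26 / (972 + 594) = -13 / 783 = -0.02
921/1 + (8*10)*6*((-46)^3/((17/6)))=-280312023/17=-16488942.53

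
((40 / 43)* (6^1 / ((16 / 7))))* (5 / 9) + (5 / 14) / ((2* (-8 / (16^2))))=-3935 / 903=-4.36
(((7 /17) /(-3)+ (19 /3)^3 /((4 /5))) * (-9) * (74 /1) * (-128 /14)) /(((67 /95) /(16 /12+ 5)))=1245434462560 /71757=17356278.31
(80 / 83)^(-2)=6889 / 6400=1.08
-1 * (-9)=9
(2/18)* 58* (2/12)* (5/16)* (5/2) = 0.84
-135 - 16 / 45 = -6091 / 45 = -135.36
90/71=1.27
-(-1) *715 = 715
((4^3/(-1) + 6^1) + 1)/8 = -57/8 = -7.12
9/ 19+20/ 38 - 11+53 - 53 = -10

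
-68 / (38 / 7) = -238 / 19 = -12.53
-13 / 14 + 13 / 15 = -13 / 210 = -0.06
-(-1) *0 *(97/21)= 0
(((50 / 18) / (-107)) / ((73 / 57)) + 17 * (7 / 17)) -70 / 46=2941633 / 538959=5.46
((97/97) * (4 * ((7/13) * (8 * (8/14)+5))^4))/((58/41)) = 1652391922/828269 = 1994.99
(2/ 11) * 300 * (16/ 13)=9600/ 143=67.13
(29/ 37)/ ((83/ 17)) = 493/ 3071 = 0.16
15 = 15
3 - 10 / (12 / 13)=-47 / 6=-7.83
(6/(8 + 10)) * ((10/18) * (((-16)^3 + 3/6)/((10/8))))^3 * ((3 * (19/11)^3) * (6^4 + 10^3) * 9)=-69236236282685135552/107811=-642200112072841.69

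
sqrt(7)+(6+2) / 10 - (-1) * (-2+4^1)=sqrt(7)+14 / 5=5.45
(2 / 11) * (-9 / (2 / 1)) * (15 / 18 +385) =-6945 / 22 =-315.68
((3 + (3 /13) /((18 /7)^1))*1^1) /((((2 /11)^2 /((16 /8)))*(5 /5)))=29161 /156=186.93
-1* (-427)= 427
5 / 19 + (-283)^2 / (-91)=-1521236 / 1729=-879.84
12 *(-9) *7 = -756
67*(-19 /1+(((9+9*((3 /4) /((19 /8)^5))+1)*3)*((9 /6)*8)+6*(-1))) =56109537863 /2476099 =22660.46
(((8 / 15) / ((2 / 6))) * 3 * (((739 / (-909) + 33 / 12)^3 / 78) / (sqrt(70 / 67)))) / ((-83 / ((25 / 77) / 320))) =-349359908507 * sqrt(4690) / 4473030053962229760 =-0.00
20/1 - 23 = -3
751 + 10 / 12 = 4511 / 6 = 751.83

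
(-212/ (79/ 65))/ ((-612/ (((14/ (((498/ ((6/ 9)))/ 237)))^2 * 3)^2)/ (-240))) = -5220025563334400/ 21783369339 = -239633.52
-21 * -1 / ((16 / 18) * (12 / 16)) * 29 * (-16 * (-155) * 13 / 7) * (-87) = -366036840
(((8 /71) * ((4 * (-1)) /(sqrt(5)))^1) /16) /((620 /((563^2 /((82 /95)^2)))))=-114425809 * sqrt(5) /29599048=-8.64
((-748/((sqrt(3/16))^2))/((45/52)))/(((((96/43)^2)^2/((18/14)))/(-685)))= 1138621416647/6967296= 163423.72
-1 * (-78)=78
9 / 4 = 2.25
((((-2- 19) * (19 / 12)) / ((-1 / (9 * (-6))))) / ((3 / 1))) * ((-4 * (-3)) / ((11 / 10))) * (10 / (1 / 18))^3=-418854240000 / 11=-38077658181.82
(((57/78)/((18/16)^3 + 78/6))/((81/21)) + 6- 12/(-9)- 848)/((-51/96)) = 9961542592/6295185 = 1582.41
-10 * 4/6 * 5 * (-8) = 800/3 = 266.67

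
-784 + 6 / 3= -782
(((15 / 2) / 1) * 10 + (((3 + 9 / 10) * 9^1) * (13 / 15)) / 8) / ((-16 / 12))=-94563 / 1600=-59.10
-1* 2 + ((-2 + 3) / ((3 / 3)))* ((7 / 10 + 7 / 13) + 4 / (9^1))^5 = 25210801495180849 / 2192448035700000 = 11.50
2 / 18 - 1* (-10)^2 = -899 / 9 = -99.89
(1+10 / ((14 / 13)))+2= 12.29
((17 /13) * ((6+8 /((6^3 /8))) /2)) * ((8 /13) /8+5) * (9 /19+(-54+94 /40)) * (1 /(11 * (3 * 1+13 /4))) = -11240366 /722475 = -15.56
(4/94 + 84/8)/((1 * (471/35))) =34685/44274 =0.78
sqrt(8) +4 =6.83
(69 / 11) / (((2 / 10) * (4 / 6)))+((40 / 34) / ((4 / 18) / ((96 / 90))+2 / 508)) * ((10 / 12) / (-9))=101338085 / 2177802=46.53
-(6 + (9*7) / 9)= -13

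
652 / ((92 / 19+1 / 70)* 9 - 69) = -867160 / 33639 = -25.78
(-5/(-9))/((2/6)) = 5/3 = 1.67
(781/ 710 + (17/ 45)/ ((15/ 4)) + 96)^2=17218950841/ 1822500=9447.98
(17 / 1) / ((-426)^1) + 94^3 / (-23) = -353829175 / 9798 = -36112.39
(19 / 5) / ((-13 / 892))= -260.74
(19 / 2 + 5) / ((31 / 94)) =1363 / 31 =43.97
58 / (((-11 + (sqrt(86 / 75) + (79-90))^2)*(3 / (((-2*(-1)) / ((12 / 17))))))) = 677875*sqrt(258) / 99550644 + 12842650 / 24887661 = 0.63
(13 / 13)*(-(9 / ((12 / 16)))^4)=-20736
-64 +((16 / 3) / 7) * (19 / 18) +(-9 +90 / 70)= -13402 / 189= -70.91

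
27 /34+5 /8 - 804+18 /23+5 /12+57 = -6985277 /9384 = -744.38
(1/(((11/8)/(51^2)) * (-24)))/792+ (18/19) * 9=464957/55176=8.43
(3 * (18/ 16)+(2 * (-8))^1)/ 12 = -101/ 96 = -1.05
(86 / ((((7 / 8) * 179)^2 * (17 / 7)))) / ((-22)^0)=5504 / 3812879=0.00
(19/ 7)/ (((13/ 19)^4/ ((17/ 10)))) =42093683/ 1999270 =21.05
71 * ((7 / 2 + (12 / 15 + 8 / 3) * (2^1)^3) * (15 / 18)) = 66527 / 36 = 1847.97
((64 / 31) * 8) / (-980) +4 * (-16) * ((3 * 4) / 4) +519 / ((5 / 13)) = 1758065 / 1519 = 1157.38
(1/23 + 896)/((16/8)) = 20609/46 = 448.02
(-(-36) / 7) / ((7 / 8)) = 288 / 49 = 5.88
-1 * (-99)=99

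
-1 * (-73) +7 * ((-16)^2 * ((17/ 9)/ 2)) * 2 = 31121/ 9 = 3457.89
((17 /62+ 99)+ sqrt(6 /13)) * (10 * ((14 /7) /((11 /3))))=60 * sqrt(78) /143+ 184650 /341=545.20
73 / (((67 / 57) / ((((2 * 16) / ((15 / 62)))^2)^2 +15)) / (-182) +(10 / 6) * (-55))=-0.80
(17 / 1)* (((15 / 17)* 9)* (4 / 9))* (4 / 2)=120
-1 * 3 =-3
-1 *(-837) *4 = 3348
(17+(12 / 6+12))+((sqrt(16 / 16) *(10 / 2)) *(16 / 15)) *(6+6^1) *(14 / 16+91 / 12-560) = -105803 / 3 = -35267.67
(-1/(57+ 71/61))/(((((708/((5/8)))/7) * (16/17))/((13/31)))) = -471835/9967552512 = -0.00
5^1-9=-4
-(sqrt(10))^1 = -sqrt(10) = -3.16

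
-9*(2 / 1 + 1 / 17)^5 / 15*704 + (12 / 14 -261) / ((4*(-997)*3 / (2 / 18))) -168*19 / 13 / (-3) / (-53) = -3840801881658428801 / 245787350402412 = -15626.52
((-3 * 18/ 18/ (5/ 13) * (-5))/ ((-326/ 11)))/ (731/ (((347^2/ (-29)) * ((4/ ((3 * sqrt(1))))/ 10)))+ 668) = -51655461/ 26169395557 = -0.00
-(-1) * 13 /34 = 13 /34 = 0.38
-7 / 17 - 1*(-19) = 316 / 17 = 18.59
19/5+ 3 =34/5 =6.80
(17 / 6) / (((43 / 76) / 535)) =345610 / 129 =2679.15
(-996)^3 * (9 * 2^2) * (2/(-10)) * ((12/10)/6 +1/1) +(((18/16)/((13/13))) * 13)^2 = 13658775009489/1600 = 8536734380.93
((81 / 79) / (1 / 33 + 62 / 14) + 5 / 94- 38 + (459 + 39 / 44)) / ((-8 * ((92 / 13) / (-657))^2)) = -2591129730895680429 / 5697056104960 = -454819.06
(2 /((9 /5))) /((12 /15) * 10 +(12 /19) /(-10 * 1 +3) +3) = 1330 /13059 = 0.10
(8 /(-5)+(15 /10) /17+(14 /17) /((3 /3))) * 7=-819 /170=-4.82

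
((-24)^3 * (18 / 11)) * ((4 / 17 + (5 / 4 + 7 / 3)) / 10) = -8076672 / 935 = -8638.15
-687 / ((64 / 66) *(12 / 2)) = -7557 / 64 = -118.08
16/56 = 2/7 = 0.29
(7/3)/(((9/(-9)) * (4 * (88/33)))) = -7/32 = -0.22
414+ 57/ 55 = 22827/ 55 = 415.04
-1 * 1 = -1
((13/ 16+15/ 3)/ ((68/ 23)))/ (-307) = -2139/ 334016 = -0.01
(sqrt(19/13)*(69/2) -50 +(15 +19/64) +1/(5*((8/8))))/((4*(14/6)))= -33123/8960 +207*sqrt(247)/728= 0.77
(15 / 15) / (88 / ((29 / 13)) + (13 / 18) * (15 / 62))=10788 / 427453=0.03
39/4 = 9.75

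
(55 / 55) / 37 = 1 / 37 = 0.03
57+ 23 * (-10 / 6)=56 / 3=18.67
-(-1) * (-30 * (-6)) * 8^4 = 737280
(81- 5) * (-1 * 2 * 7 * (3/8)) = -399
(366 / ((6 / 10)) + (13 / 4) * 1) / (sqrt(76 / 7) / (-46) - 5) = -45417295 / 370224 + 56419 * sqrt(133) / 370224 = -120.92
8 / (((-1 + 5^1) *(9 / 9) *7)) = 2 / 7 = 0.29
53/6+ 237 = 1475/6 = 245.83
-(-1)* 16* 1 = 16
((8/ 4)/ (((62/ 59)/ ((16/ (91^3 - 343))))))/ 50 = 118/ 145937925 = 0.00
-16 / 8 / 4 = -1 / 2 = -0.50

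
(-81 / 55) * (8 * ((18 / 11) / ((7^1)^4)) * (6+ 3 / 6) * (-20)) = 303264 / 290521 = 1.04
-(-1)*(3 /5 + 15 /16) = 123 /80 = 1.54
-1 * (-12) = 12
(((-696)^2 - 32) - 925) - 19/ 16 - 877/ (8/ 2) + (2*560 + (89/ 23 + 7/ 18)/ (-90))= 72188793103/ 149040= 484358.52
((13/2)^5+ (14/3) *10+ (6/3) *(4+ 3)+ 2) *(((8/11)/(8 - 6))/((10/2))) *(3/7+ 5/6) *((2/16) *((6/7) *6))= 242263/352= 688.25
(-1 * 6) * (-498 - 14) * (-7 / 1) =-21504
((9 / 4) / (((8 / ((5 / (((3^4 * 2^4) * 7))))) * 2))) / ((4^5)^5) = 5 / 72634054790231359488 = 0.00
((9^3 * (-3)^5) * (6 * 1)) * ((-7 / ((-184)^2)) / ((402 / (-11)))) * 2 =-13640319 / 1134176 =-12.03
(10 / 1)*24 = 240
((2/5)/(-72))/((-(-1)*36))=-1/6480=-0.00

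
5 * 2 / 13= 10 / 13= 0.77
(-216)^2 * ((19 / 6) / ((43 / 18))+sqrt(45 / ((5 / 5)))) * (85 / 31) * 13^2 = 38202166080 / 1333+2010640320 * sqrt(5) / 31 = 173688738.74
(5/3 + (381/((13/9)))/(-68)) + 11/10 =-14749/13260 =-1.11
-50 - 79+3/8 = -1029/8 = -128.62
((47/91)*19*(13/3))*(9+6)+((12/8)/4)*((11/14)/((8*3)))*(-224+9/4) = 325189/512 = 635.13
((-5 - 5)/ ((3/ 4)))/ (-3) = 40/ 9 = 4.44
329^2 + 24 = 108265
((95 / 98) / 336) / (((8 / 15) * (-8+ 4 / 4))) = -475 / 614656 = -0.00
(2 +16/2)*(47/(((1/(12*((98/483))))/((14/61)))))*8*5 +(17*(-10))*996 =-222816760/1403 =-158814.51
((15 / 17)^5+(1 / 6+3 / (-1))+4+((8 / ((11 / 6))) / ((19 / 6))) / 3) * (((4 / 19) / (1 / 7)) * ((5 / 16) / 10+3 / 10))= 1427364873683 / 1353180515280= 1.05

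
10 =10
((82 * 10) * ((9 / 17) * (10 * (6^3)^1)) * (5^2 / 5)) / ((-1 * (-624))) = 1660500 / 221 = 7513.57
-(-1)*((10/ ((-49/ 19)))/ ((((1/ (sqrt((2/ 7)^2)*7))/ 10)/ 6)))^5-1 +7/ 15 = -92419899955202259801992/ 4237128735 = -21811916921896.94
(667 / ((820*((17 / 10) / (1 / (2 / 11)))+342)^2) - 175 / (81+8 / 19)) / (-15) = 0.14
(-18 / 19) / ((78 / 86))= -258 / 247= -1.04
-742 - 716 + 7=-1451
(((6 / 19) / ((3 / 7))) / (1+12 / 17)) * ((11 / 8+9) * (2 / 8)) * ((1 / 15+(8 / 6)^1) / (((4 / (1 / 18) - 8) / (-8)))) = -69139 / 352640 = -0.20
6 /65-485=-31519 /65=-484.91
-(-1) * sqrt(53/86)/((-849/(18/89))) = -3 * sqrt(4558)/1083041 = -0.00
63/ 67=0.94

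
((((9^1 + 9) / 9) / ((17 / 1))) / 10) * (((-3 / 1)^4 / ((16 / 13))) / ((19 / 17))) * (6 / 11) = 3159 / 8360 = 0.38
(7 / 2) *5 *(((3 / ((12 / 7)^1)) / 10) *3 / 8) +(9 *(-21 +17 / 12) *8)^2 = 1988101.15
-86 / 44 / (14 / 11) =-43 / 28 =-1.54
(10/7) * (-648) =-6480/7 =-925.71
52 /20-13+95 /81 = -3737 /405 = -9.23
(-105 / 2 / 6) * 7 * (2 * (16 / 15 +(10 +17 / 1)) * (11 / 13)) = -226919 / 78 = -2909.22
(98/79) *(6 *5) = 2940/79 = 37.22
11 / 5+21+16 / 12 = 368 / 15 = 24.53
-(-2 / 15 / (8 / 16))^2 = -16 / 225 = -0.07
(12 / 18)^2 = 4 / 9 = 0.44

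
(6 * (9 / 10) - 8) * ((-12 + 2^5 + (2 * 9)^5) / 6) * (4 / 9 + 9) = -7733313.85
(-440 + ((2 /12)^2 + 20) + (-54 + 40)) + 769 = 335.03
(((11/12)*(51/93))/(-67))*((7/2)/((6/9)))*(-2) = 1309/16616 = 0.08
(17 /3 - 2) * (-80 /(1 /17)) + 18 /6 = -14951 /3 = -4983.67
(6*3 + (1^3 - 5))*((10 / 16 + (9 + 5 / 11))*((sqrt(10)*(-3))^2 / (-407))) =-279405 / 8954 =-31.20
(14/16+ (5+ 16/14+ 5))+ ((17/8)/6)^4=447155143/37158912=12.03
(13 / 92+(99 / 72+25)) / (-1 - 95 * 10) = -0.03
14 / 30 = 7 / 15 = 0.47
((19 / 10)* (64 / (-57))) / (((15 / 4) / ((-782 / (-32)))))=-3128 / 225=-13.90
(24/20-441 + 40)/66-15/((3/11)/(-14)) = 763.94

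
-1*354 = -354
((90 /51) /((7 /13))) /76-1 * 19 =-85723 /4522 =-18.96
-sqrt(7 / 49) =-sqrt(7) / 7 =-0.38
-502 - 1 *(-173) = -329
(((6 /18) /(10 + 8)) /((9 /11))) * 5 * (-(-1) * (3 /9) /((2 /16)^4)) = 112640 /729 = 154.51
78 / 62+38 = 1217 / 31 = 39.26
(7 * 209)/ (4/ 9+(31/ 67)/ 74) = 9325998/ 2873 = 3246.08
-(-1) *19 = 19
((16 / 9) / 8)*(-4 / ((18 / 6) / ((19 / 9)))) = -152 / 243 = -0.63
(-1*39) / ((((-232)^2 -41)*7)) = -39 / 376481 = -0.00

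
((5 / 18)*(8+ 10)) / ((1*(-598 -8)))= -5 / 606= -0.01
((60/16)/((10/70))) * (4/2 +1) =315/4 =78.75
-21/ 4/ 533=-0.01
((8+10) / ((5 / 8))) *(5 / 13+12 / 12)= 39.88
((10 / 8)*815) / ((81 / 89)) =362675 / 324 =1119.37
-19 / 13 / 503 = -0.00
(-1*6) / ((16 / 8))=-3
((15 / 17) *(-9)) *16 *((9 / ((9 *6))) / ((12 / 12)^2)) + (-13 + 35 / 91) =-7468 / 221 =-33.79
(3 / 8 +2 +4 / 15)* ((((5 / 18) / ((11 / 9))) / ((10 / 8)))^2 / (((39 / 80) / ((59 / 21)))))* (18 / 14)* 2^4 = 2393984 / 231231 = 10.35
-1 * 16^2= -256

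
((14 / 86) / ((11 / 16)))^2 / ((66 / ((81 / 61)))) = 169344 / 150122159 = 0.00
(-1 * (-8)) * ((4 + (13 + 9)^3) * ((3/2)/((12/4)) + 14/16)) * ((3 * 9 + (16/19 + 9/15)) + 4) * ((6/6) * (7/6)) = 1263934364/285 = 4434857.42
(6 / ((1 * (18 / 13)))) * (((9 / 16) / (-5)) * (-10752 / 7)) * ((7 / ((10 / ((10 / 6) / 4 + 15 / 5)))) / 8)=11193 / 50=223.86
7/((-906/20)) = -70/453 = -0.15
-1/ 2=-0.50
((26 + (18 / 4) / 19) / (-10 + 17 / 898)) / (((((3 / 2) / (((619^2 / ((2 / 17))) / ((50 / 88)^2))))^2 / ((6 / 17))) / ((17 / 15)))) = -142377918598311432583596544 / 2993501953125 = -47562326942756.51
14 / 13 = 1.08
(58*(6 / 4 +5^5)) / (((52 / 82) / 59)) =33742631 / 2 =16871315.50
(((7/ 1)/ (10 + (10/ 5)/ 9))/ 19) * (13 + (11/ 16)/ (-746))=9774891/ 20864128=0.47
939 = 939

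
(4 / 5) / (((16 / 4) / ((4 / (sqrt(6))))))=2 * sqrt(6) / 15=0.33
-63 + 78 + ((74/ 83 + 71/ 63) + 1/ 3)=90733/ 5229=17.35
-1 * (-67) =67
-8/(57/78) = -208/19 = -10.95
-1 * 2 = -2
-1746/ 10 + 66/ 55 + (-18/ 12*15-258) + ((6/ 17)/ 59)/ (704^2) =-564087456753/ 1242757120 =-453.90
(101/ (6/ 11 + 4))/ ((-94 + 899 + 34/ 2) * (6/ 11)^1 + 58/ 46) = 281083/ 5687750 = 0.05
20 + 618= 638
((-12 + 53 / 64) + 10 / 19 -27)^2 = 2095533729 / 1478656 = 1417.19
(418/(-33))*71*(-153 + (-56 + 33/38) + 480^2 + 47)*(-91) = 18842595499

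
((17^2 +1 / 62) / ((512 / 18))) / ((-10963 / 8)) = -161271 / 21750592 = -0.01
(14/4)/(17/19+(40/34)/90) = 2907/754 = 3.86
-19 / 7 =-2.71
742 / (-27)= -742 / 27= -27.48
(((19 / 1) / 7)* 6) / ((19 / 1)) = 6 / 7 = 0.86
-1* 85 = -85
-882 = -882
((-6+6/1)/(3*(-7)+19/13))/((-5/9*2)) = 0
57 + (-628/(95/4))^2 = 6824569/9025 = 756.18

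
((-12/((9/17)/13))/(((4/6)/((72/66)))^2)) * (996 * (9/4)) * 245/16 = -3276151515/121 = -27075632.36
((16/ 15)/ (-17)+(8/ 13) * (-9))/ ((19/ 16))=-297088/ 62985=-4.72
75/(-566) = -75/566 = -0.13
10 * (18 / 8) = 45 / 2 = 22.50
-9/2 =-4.50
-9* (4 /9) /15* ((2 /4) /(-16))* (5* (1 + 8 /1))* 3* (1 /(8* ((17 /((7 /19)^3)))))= 3087 /7462592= 0.00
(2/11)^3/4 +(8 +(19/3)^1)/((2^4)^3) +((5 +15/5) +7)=245411729/16355328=15.01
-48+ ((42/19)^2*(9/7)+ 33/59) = -876627/21299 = -41.16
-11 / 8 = -1.38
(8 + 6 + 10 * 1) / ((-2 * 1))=-12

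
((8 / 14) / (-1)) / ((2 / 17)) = -34 / 7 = -4.86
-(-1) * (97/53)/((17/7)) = 679/901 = 0.75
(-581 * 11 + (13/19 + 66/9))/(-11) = 363830/627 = 580.27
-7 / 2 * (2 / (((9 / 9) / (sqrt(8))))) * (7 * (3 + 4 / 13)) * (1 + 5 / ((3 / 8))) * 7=-1268414 * sqrt(2) / 39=-45995.08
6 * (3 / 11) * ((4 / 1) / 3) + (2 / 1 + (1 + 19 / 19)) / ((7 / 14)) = 112 / 11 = 10.18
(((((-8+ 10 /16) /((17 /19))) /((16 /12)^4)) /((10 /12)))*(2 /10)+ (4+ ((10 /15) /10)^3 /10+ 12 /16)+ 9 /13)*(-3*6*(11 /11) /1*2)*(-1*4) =18393296827 /26520000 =693.56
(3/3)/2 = 1/2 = 0.50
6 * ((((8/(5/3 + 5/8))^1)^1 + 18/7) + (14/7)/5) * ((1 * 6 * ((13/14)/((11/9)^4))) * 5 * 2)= 7639523424/7891499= 968.07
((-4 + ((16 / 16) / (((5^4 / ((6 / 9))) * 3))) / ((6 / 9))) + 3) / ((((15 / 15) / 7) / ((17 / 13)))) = -223006 / 24375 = -9.15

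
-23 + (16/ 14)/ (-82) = -6605/ 287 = -23.01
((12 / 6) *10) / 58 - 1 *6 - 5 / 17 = -2933 / 493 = -5.95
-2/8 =-1/4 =-0.25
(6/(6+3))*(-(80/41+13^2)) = -14018/123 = -113.97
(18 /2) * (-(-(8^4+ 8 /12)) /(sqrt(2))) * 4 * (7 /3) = 243329.59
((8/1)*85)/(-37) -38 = -2086/37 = -56.38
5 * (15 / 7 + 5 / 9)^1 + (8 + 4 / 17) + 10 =33980 / 1071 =31.73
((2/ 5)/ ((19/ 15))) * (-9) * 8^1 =-432/ 19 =-22.74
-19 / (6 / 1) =-19 / 6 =-3.17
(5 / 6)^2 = 25 / 36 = 0.69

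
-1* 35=-35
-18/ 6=-3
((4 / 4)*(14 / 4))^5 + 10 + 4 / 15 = 257033 / 480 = 535.49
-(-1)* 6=6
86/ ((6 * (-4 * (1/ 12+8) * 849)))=-43/ 82353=-0.00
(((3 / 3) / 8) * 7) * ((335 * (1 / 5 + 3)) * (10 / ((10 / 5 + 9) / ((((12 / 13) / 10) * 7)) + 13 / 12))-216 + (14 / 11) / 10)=73424323 / 223080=329.14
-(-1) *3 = 3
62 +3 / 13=809 / 13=62.23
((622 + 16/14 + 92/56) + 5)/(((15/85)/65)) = 3247595/14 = 231971.07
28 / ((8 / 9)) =63 / 2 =31.50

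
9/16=0.56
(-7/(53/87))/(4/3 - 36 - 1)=1827/5671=0.32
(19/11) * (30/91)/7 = 570/7007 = 0.08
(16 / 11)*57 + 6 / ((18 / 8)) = 2824 / 33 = 85.58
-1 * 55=-55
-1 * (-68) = 68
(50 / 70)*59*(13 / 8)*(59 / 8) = 226265 / 448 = 505.06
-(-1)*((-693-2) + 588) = -107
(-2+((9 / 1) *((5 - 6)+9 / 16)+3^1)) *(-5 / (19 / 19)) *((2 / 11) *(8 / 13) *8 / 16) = 0.82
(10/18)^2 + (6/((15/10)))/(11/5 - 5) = -635/567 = -1.12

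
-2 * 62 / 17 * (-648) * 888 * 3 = 214057728 / 17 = 12591631.06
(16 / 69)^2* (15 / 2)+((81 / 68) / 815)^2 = 1965691308307 / 4874274346800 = 0.40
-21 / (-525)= 1 / 25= 0.04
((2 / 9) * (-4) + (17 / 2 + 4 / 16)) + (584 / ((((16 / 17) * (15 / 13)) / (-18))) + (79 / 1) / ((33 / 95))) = -18700139 / 1980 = -9444.51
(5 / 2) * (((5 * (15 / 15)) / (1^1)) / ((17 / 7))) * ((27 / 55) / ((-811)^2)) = 945 / 245987654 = 0.00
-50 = -50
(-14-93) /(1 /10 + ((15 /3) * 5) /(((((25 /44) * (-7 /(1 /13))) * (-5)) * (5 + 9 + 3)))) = -331058 /327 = -1012.41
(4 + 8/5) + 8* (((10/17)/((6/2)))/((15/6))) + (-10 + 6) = 568/255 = 2.23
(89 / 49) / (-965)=-89 / 47285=-0.00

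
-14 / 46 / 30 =-7 / 690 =-0.01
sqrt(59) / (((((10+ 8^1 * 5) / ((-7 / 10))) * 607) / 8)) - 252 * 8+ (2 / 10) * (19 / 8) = -80621 / 40 - 14 * sqrt(59) / 75875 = -2015.53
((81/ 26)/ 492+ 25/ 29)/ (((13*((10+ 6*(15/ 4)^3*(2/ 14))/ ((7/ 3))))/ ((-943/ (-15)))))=484082564/ 2727038925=0.18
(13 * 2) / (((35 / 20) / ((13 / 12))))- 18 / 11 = 3340 / 231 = 14.46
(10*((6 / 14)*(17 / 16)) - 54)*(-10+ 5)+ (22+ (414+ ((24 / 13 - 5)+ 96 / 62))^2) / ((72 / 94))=18197059946579 / 81854136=222310.82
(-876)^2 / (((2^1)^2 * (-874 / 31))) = -2973582 / 437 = -6804.54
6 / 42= 1 / 7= 0.14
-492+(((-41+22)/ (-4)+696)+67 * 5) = 2175/ 4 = 543.75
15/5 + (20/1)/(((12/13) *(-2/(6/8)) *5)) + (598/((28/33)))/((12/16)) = 52701/56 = 941.09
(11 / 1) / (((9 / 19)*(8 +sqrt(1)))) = 209 / 81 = 2.58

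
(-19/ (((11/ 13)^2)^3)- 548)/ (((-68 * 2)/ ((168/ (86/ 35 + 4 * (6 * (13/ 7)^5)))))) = 1875074701163265/ 1348065767939902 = 1.39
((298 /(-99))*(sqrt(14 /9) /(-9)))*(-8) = -2384*sqrt(14) /2673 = -3.34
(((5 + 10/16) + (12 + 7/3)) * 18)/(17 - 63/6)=1437/26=55.27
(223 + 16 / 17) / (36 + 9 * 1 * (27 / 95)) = 40185 / 6919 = 5.81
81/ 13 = 6.23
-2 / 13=-0.15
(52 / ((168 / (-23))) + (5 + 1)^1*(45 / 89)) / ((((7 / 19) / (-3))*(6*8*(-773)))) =-0.00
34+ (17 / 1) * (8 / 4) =68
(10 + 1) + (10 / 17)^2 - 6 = 5.35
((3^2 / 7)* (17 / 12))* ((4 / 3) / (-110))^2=17 / 63525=0.00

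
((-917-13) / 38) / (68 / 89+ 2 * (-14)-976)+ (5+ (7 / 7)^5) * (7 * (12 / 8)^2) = 160357989 / 1696472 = 94.52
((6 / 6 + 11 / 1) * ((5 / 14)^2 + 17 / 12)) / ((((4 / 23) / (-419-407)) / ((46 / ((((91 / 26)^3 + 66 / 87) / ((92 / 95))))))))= -604880166272 / 6731795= -89854.22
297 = 297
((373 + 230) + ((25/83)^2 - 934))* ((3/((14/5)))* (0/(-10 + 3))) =0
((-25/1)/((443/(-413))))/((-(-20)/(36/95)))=3717/8417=0.44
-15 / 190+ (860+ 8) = 32981 / 38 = 867.92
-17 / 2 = -8.50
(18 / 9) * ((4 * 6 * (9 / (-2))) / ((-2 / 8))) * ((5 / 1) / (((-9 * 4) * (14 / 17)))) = -1020 / 7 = -145.71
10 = 10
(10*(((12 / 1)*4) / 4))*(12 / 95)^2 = 3456 / 1805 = 1.91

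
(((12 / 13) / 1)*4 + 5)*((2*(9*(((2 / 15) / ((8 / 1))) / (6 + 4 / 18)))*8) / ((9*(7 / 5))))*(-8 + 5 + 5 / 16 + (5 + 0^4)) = 12543 / 20384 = 0.62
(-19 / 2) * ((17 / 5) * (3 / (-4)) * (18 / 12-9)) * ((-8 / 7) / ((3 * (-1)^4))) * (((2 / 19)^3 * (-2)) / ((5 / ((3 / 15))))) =-408 / 63175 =-0.01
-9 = -9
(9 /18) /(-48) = -0.01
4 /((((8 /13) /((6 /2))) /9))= 351 /2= 175.50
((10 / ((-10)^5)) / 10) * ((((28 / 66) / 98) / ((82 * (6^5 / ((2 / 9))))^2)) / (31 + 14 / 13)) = -13 / 79307319421409587200000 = -0.00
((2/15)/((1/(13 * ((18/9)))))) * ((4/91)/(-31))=-16/3255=-0.00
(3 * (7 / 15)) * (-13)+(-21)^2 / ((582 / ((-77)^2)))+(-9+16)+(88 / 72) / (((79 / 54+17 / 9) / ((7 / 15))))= 786828007 / 175570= 4481.56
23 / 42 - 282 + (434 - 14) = 5819 / 42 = 138.55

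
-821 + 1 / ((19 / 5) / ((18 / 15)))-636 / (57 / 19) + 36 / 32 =-156797 / 152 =-1031.56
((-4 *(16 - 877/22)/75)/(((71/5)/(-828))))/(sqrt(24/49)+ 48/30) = -14200200/247577+ 2535750 *sqrt(6)/247577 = -32.27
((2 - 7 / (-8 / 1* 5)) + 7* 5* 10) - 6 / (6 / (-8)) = 14407 / 40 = 360.18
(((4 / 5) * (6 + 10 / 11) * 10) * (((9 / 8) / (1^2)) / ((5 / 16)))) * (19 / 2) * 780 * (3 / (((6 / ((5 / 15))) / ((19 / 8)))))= 6420024 / 11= 583638.55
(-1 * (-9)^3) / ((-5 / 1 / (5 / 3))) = -243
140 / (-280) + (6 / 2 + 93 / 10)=59 / 5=11.80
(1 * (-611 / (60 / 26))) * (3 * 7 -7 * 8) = 55601 / 6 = 9266.83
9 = 9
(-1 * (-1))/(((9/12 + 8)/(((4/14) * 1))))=8/245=0.03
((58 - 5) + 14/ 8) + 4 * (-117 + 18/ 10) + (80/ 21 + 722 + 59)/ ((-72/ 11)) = -3976193/ 7560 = -525.95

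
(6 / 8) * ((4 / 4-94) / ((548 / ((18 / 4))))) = -2511 / 4384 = -0.57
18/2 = 9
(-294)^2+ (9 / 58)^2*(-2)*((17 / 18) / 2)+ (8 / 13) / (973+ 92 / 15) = 111034254165765 / 1284583768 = 86435.98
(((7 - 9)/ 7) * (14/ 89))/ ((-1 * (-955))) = -0.00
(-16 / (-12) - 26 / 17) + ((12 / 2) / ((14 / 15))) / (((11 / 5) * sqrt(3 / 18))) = -10 / 51 + 225 * sqrt(6) / 77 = 6.96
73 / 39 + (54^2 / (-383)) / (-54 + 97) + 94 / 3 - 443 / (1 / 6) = -2624.97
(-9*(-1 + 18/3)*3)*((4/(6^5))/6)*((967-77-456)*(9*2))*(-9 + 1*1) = 2170/3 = 723.33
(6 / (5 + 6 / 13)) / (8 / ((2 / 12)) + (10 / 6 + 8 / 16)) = 468 / 21371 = 0.02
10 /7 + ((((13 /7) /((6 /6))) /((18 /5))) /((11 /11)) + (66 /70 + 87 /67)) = 176683 /42210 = 4.19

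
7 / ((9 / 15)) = 11.67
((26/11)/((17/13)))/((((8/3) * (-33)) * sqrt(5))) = -169 * sqrt(5)/41140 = -0.01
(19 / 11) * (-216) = -4104 / 11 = -373.09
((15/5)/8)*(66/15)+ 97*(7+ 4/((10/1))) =14389/20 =719.45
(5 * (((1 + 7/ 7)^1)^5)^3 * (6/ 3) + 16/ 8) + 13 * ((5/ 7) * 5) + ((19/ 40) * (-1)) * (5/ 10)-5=183524987/ 560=327723.19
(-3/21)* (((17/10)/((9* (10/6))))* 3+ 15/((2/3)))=-571/175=-3.26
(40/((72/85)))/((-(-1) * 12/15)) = 2125/36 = 59.03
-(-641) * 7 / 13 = 4487 / 13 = 345.15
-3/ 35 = -0.09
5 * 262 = 1310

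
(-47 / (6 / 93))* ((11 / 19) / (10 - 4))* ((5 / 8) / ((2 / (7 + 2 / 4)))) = -400675 / 2432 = -164.75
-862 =-862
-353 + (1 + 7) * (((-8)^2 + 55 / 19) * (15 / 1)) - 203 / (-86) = 12543775 / 1634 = 7676.73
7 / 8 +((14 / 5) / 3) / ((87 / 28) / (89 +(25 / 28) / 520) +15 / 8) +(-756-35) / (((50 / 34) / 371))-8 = -1816675562917 / 9103400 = -199560.12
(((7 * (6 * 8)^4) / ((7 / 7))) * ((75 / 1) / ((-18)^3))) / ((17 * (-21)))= 204800 / 153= 1338.56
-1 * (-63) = 63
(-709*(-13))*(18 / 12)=27651 / 2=13825.50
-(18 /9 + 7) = -9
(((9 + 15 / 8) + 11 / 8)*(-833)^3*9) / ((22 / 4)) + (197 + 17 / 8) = -1019608805745 / 88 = -11586463701.65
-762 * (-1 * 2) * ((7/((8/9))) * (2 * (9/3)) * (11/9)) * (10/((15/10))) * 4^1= 2346960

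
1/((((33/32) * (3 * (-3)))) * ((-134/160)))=2560/19899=0.13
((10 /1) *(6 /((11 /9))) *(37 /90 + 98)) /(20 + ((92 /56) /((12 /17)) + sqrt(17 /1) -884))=-1292405362416 /230507940443 -1499879808 *sqrt(17) /230507940443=-5.63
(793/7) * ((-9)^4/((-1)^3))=-5202873/7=-743267.57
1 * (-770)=-770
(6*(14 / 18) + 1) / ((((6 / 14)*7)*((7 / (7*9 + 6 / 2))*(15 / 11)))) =4114 / 315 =13.06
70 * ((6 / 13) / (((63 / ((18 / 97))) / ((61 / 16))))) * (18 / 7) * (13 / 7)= 8235 / 4753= 1.73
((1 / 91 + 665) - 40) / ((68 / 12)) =170628 / 1547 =110.30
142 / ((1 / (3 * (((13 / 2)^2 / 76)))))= 35997 / 152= 236.82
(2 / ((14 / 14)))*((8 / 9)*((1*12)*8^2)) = 4096 / 3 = 1365.33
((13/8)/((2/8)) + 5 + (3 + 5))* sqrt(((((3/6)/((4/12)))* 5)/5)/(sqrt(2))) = 39* 2^(1/4)* sqrt(3)/4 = 20.08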